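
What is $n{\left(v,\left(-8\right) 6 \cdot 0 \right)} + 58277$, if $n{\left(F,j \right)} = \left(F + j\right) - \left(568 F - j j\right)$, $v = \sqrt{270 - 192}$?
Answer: $58277 - 567 \sqrt{78} \approx 53269.0$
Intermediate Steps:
$v = \sqrt{78} \approx 8.8318$
$n{\left(F,j \right)} = j + j^{2} - 567 F$ ($n{\left(F,j \right)} = \left(F + j\right) - \left(- j^{2} + 568 F\right) = j + j^{2} - 567 F$)
$n{\left(v,\left(-8\right) 6 \cdot 0 \right)} + 58277 = \left(\left(-8\right) 6 \cdot 0 + \left(\left(-8\right) 6 \cdot 0\right)^{2} - 567 \sqrt{78}\right) + 58277 = \left(\left(-48\right) 0 + \left(\left(-48\right) 0\right)^{2} - 567 \sqrt{78}\right) + 58277 = \left(0 + 0^{2} - 567 \sqrt{78}\right) + 58277 = \left(0 + 0 - 567 \sqrt{78}\right) + 58277 = - 567 \sqrt{78} + 58277 = 58277 - 567 \sqrt{78}$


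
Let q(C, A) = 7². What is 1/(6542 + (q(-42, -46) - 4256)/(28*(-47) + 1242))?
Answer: 74/488315 ≈ 0.00015154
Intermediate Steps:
q(C, A) = 49
1/(6542 + (q(-42, -46) - 4256)/(28*(-47) + 1242)) = 1/(6542 + (49 - 4256)/(28*(-47) + 1242)) = 1/(6542 - 4207/(-1316 + 1242)) = 1/(6542 - 4207/(-74)) = 1/(6542 - 4207*(-1/74)) = 1/(6542 + 4207/74) = 1/(488315/74) = 74/488315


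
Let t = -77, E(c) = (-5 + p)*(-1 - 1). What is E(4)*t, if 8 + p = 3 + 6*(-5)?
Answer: -6160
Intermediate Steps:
p = -35 (p = -8 + (3 + 6*(-5)) = -8 + (3 - 30) = -8 - 27 = -35)
E(c) = 80 (E(c) = (-5 - 35)*(-1 - 1) = -40*(-2) = 80)
E(4)*t = 80*(-77) = -6160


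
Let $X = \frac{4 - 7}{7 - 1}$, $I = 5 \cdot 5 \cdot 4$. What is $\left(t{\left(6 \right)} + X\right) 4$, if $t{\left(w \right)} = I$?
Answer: $398$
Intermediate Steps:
$I = 100$ ($I = 25 \cdot 4 = 100$)
$t{\left(w \right)} = 100$
$X = - \frac{1}{2}$ ($X = - \frac{3}{6} = \left(-3\right) \frac{1}{6} = - \frac{1}{2} \approx -0.5$)
$\left(t{\left(6 \right)} + X\right) 4 = \left(100 - \frac{1}{2}\right) 4 = \frac{199}{2} \cdot 4 = 398$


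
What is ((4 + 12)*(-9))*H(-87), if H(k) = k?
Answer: 12528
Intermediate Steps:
((4 + 12)*(-9))*H(-87) = ((4 + 12)*(-9))*(-87) = (16*(-9))*(-87) = -144*(-87) = 12528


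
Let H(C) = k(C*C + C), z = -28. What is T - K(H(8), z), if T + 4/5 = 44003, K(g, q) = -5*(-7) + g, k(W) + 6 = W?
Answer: 219506/5 ≈ 43901.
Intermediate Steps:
k(W) = -6 + W
H(C) = -6 + C + C**2 (H(C) = -6 + (C*C + C) = -6 + (C**2 + C) = -6 + (C + C**2) = -6 + C + C**2)
K(g, q) = 35 + g
T = 220011/5 (T = -4/5 + 44003 = 220011/5 ≈ 44002.)
T - K(H(8), z) = 220011/5 - (35 + (-6 + 8*(1 + 8))) = 220011/5 - (35 + (-6 + 8*9)) = 220011/5 - (35 + (-6 + 72)) = 220011/5 - (35 + 66) = 220011/5 - 1*101 = 220011/5 - 101 = 219506/5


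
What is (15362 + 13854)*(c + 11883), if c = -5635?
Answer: 182541568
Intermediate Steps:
(15362 + 13854)*(c + 11883) = (15362 + 13854)*(-5635 + 11883) = 29216*6248 = 182541568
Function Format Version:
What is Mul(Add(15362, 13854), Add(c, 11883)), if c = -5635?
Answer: 182541568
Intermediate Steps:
Mul(Add(15362, 13854), Add(c, 11883)) = Mul(Add(15362, 13854), Add(-5635, 11883)) = Mul(29216, 6248) = 182541568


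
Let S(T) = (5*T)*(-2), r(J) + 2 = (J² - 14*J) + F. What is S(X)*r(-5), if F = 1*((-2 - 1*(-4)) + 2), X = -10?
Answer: 9700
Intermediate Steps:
F = 4 (F = 1*((-2 + 4) + 2) = 1*(2 + 2) = 1*4 = 4)
r(J) = 2 + J² - 14*J (r(J) = -2 + ((J² - 14*J) + 4) = -2 + (4 + J² - 14*J) = 2 + J² - 14*J)
S(T) = -10*T
S(X)*r(-5) = (-10*(-10))*(2 + (-5)² - 14*(-5)) = 100*(2 + 25 + 70) = 100*97 = 9700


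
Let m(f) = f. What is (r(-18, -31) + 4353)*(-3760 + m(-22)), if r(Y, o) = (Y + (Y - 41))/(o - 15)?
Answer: -378795665/23 ≈ -1.6469e+7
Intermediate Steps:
r(Y, o) = (-41 + 2*Y)/(-15 + o) (r(Y, o) = (Y + (-41 + Y))/(-15 + o) = (-41 + 2*Y)/(-15 + o))
(r(-18, -31) + 4353)*(-3760 + m(-22)) = ((-41 + 2*(-18))/(-15 - 31) + 4353)*(-3760 - 22) = ((-41 - 36)/(-46) + 4353)*(-3782) = (-1/46*(-77) + 4353)*(-3782) = (77/46 + 4353)*(-3782) = (200315/46)*(-3782) = -378795665/23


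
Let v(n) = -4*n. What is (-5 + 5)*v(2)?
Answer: 0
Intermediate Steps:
(-5 + 5)*v(2) = (-5 + 5)*(-4*2) = 0*(-8) = 0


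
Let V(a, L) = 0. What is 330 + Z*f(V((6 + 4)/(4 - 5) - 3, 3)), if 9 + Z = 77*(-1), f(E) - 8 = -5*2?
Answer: 502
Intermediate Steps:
f(E) = -2 (f(E) = 8 - 5*2 = 8 - 10 = -2)
Z = -86 (Z = -9 + 77*(-1) = -9 - 77 = -86)
330 + Z*f(V((6 + 4)/(4 - 5) - 3, 3)) = 330 - 86*(-2) = 330 + 172 = 502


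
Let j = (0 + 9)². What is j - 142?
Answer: -61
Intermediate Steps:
j = 81 (j = 9² = 81)
j - 142 = 81 - 142 = -61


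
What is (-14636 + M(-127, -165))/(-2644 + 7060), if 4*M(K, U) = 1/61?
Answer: -3571183/1077504 ≈ -3.3143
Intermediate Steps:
M(K, U) = 1/244 (M(K, U) = (¼)/61 = (¼)*(1/61) = 1/244)
(-14636 + M(-127, -165))/(-2644 + 7060) = (-14636 + 1/244)/(-2644 + 7060) = -3571183/244/4416 = -3571183/244*1/4416 = -3571183/1077504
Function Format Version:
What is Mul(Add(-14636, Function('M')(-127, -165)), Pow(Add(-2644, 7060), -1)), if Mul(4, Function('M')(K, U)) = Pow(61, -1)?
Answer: Rational(-3571183, 1077504) ≈ -3.3143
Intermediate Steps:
Function('M')(K, U) = Rational(1, 244) (Function('M')(K, U) = Mul(Rational(1, 4), Pow(61, -1)) = Mul(Rational(1, 4), Rational(1, 61)) = Rational(1, 244))
Mul(Add(-14636, Function('M')(-127, -165)), Pow(Add(-2644, 7060), -1)) = Mul(Add(-14636, Rational(1, 244)), Pow(Add(-2644, 7060), -1)) = Mul(Rational(-3571183, 244), Pow(4416, -1)) = Mul(Rational(-3571183, 244), Rational(1, 4416)) = Rational(-3571183, 1077504)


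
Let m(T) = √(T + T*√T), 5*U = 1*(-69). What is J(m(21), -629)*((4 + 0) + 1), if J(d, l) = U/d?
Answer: -23*√21/(7*√(1 + √21)) ≈ -6.3727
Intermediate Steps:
U = -69/5 (U = (1*(-69))/5 = (⅕)*(-69) = -69/5 ≈ -13.800)
m(T) = √(T + T^(3/2))
J(d, l) = -69/(5*d)
J(m(21), -629)*((4 + 0) + 1) = (-69/(5*√(21 + 21^(3/2))))*((4 + 0) + 1) = (-69/(5*√(21 + 21*√21)))*(4 + 1) = -69/(5*√(21 + 21*√21))*5 = -69/√(21 + 21*√21)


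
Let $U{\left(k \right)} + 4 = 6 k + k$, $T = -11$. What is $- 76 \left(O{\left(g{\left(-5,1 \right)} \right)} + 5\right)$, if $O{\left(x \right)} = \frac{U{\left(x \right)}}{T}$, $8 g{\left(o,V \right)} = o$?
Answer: $- \frac{9633}{22} \approx -437.86$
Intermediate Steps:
$g{\left(o,V \right)} = \frac{o}{8}$
$U{\left(k \right)} = -4 + 7 k$ ($U{\left(k \right)} = -4 + \left(6 k + k\right) = -4 + 7 k$)
$O{\left(x \right)} = \frac{4}{11} - \frac{7 x}{11}$ ($O{\left(x \right)} = \frac{-4 + 7 x}{-11} = \left(-4 + 7 x\right) \left(- \frac{1}{11}\right) = \frac{4}{11} - \frac{7 x}{11}$)
$- 76 \left(O{\left(g{\left(-5,1 \right)} \right)} + 5\right) = - 76 \left(\left(\frac{4}{11} - \frac{7 \cdot \frac{1}{8} \left(-5\right)}{11}\right) + 5\right) = - 76 \left(\left(\frac{4}{11} - - \frac{35}{88}\right) + 5\right) = - 76 \left(\left(\frac{4}{11} + \frac{35}{88}\right) + 5\right) = - 76 \left(\frac{67}{88} + 5\right) = \left(-76\right) \frac{507}{88} = - \frac{9633}{22}$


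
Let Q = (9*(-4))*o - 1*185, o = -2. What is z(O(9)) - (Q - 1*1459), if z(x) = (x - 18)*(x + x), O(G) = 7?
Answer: 1418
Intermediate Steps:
Q = -113 (Q = (9*(-4))*(-2) - 1*185 = -36*(-2) - 185 = 72 - 185 = -113)
z(x) = 2*x*(-18 + x) (z(x) = (-18 + x)*(2*x) = 2*x*(-18 + x))
z(O(9)) - (Q - 1*1459) = 2*7*(-18 + 7) - (-113 - 1*1459) = 2*7*(-11) - (-113 - 1459) = -154 - 1*(-1572) = -154 + 1572 = 1418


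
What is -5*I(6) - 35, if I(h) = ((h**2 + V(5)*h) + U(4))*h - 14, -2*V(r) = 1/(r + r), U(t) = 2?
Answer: -1096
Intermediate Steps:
V(r) = -1/(4*r) (V(r) = -1/(2*(r + r)) = -1/(2*r)/2 = -1/(4*r))
I(h) = -14 + h*(2 + h**2 - h/20) (I(h) = ((h**2 + (-1/4/5)*h) + 2)*h - 14 = ((h**2 + (-1/4*1/5)*h) + 2)*h - 14 = ((h**2 - h/20) + 2)*h - 14 = (2 + h**2 - h/20)*h - 14 = h*(2 + h**2 - h/20) - 14 = -14 + h*(2 + h**2 - h/20))
-5*I(6) - 35 = -5*(-14 + 6**3 + 2*6 - 1/20*6**2) - 35 = -5*(-14 + 216 + 12 - 1/20*36) - 35 = -5*(-14 + 216 + 12 - 9/5) - 35 = -5*1061/5 - 35 = -1061 - 35 = -1096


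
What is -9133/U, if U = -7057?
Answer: 9133/7057 ≈ 1.2942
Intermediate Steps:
-9133/U = -9133/(-7057) = -9133*(-1/7057) = 9133/7057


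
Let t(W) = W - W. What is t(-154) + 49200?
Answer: 49200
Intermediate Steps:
t(W) = 0
t(-154) + 49200 = 0 + 49200 = 49200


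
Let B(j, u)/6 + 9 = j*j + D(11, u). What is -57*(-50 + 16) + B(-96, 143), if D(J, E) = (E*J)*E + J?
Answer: 1406880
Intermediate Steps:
D(J, E) = J + J*E² (D(J, E) = J*E² + J = J + J*E²)
B(j, u) = 12 + 6*j² + 66*u² (B(j, u) = -54 + 6*(j*j + 11*(1 + u²)) = -54 + 6*(j² + (11 + 11*u²)) = -54 + 6*(11 + j² + 11*u²) = -54 + (66 + 6*j² + 66*u²) = 12 + 6*j² + 66*u²)
-57*(-50 + 16) + B(-96, 143) = -57*(-50 + 16) + (12 + 6*(-96)² + 66*143²) = -57*(-34) + (12 + 6*9216 + 66*20449) = 1938 + (12 + 55296 + 1349634) = 1938 + 1404942 = 1406880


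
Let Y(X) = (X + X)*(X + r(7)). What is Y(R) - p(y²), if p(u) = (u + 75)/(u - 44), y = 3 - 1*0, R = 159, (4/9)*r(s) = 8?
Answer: 281442/5 ≈ 56288.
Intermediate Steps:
r(s) = 18 (r(s) = (9/4)*8 = 18)
Y(X) = 2*X*(18 + X) (Y(X) = (X + X)*(X + 18) = (2*X)*(18 + X) = 2*X*(18 + X))
y = 3 (y = 3 + 0 = 3)
p(u) = (75 + u)/(-44 + u)
Y(R) - p(y²) = 2*159*(18 + 159) - (75 + 3²)/(-44 + 3²) = 2*159*177 - (75 + 9)/(-44 + 9) = 56286 - 84/(-35) = 56286 - (-1)*84/35 = 56286 - 1*(-12/5) = 56286 + 12/5 = 281442/5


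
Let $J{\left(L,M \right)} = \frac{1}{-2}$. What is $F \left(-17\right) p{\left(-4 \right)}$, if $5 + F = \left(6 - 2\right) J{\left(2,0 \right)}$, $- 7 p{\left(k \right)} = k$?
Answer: $68$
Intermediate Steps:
$p{\left(k \right)} = - \frac{k}{7}$
$J{\left(L,M \right)} = - \frac{1}{2}$
$F = -7$ ($F = -5 + \left(6 - 2\right) \left(- \frac{1}{2}\right) = -5 + 4 \left(- \frac{1}{2}\right) = -5 - 2 = -7$)
$F \left(-17\right) p{\left(-4 \right)} = \left(-7\right) \left(-17\right) \left(\left(- \frac{1}{7}\right) \left(-4\right)\right) = 119 \cdot \frac{4}{7} = 68$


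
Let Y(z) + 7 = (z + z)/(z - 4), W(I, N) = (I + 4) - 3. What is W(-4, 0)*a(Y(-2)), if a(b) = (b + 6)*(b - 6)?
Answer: -37/3 ≈ -12.333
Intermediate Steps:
W(I, N) = 1 + I (W(I, N) = (4 + I) - 3 = 1 + I)
Y(z) = -7 + 2*z/(-4 + z) (Y(z) = -7 + (z + z)/(z - 4) = -7 + (2*z)/(-4 + z) = -7 + 2*z/(-4 + z))
a(b) = (-6 + b)*(6 + b) (a(b) = (6 + b)*(-6 + b) = (-6 + b)*(6 + b))
W(-4, 0)*a(Y(-2)) = (1 - 4)*(-36 + ((28 - 5*(-2))/(-4 - 2))²) = -3*(-36 + ((28 + 10)/(-6))²) = -3*(-36 + (-⅙*38)²) = -3*(-36 + (-19/3)²) = -3*(-36 + 361/9) = -3*37/9 = -37/3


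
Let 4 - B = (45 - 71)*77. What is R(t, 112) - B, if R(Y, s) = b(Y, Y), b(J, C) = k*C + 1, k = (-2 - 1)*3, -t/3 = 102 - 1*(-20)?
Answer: 1289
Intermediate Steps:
B = 2006 (B = 4 - (45 - 71)*77 = 4 - (-26)*77 = 4 - 1*(-2002) = 4 + 2002 = 2006)
t = -366 (t = -3*(102 - 1*(-20)) = -3*(102 + 20) = -3*122 = -366)
k = -9 (k = -3*3 = -9)
b(J, C) = 1 - 9*C (b(J, C) = -9*C + 1 = 1 - 9*C)
R(Y, s) = 1 - 9*Y
R(t, 112) - B = (1 - 9*(-366)) - 1*2006 = (1 + 3294) - 2006 = 3295 - 2006 = 1289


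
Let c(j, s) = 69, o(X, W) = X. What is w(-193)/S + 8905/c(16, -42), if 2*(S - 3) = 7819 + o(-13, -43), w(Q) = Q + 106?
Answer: 3864103/29946 ≈ 129.04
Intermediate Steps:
w(Q) = 106 + Q
S = 3906 (S = 3 + (7819 - 13)/2 = 3 + (1/2)*7806 = 3 + 3903 = 3906)
w(-193)/S + 8905/c(16, -42) = (106 - 193)/3906 + 8905/69 = -87*1/3906 + 8905*(1/69) = -29/1302 + 8905/69 = 3864103/29946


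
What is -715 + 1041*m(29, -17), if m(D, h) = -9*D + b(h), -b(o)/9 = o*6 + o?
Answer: 842495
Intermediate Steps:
b(o) = -63*o (b(o) = -9*(o*6 + o) = -9*(6*o + o) = -63*o)
m(D, h) = -63*h - 9*D (m(D, h) = -9*D - 63*h = -63*h - 9*D)
-715 + 1041*m(29, -17) = -715 + 1041*(-63*(-17) - 9*29) = -715 + 1041*(1071 - 261) = -715 + 1041*810 = -715 + 843210 = 842495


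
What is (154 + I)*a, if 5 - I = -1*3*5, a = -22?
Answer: -3828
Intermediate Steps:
I = 20 (I = 5 - (-1*3)*5 = 5 - (-3)*5 = 5 - 1*(-15) = 5 + 15 = 20)
(154 + I)*a = (154 + 20)*(-22) = 174*(-22) = -3828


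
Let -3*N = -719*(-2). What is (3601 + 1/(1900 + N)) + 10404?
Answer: 59689313/4262 ≈ 14005.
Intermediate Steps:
N = -1438/3 (N = -(-719)*(-2)/3 = -⅓*1438 = -1438/3 ≈ -479.33)
(3601 + 1/(1900 + N)) + 10404 = (3601 + 1/(1900 - 1438/3)) + 10404 = (3601 + 1/(4262/3)) + 10404 = (3601 + 3/4262) + 10404 = 15347465/4262 + 10404 = 59689313/4262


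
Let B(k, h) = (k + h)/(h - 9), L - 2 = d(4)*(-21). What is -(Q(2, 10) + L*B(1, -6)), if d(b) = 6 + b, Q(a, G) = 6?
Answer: 190/3 ≈ 63.333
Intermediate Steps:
L = -208 (L = 2 + (6 + 4)*(-21) = 2 + 10*(-21) = 2 - 210 = -208)
B(k, h) = (h + k)/(-9 + h)
-(Q(2, 10) + L*B(1, -6)) = -(6 - 208*(-6 + 1)/(-9 - 6)) = -(6 - 208*(-5)/(-15)) = -(6 - (-208)*(-5)/15) = -(6 - 208*⅓) = -(6 - 208/3) = -1*(-190/3) = 190/3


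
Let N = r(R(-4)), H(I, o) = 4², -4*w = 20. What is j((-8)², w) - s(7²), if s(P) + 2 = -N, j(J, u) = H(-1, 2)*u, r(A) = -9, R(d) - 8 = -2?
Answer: -87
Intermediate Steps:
R(d) = 6 (R(d) = 8 - 2 = 6)
w = -5 (w = -¼*20 = -5)
H(I, o) = 16
N = -9
j(J, u) = 16*u
s(P) = 7 (s(P) = -2 - 1*(-9) = -2 + 9 = 7)
j((-8)², w) - s(7²) = 16*(-5) - 1*7 = -80 - 7 = -87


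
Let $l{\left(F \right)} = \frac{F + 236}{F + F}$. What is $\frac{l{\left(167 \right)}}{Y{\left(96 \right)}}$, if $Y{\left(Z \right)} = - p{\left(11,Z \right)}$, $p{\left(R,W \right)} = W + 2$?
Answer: $- \frac{403}{32732} \approx -0.012312$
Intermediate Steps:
$p{\left(R,W \right)} = 2 + W$
$Y{\left(Z \right)} = -2 - Z$ ($Y{\left(Z \right)} = - (2 + Z) = -2 - Z$)
$l{\left(F \right)} = \frac{236 + F}{2 F}$
$\frac{l{\left(167 \right)}}{Y{\left(96 \right)}} = \frac{\frac{1}{2} \cdot \frac{1}{167} \left(236 + 167\right)}{-2 - 96} = \frac{\frac{1}{2} \cdot \frac{1}{167} \cdot 403}{-2 - 96} = \frac{403}{334 \left(-98\right)} = \frac{403}{334} \left(- \frac{1}{98}\right) = - \frac{403}{32732}$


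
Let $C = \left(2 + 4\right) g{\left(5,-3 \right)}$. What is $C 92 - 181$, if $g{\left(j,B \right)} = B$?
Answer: $-1837$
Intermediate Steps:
$C = -18$ ($C = \left(2 + 4\right) \left(-3\right) = 6 \left(-3\right) = -18$)
$C 92 - 181 = \left(-18\right) 92 - 181 = -1656 - 181 = -1837$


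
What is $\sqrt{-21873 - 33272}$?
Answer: $i \sqrt{55145} \approx 234.83 i$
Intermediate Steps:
$\sqrt{-21873 - 33272} = \sqrt{-55145} = i \sqrt{55145}$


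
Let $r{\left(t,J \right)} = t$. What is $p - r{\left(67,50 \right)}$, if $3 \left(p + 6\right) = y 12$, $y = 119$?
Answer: $403$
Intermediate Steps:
$p = 470$ ($p = -6 + \frac{119 \cdot 12}{3} = -6 + \frac{1}{3} \cdot 1428 = -6 + 476 = 470$)
$p - r{\left(67,50 \right)} = 470 - 67 = 403$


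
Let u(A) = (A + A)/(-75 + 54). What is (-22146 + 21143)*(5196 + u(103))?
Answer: -109236730/21 ≈ -5.2018e+6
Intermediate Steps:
u(A) = -2*A/21 (u(A) = (2*A)/(-21) = (2*A)*(-1/21) = -2*A/21)
(-22146 + 21143)*(5196 + u(103)) = (-22146 + 21143)*(5196 - 2/21*103) = -1003*(5196 - 206/21) = -1003*108910/21 = -109236730/21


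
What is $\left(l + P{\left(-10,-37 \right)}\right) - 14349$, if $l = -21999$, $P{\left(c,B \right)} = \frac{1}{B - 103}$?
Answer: $- \frac{5088721}{140} \approx -36348.0$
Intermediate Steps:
$P{\left(c,B \right)} = \frac{1}{-103 + B}$
$\left(l + P{\left(-10,-37 \right)}\right) - 14349 = \left(-21999 + \frac{1}{-103 - 37}\right) - 14349 = \left(-21999 + \frac{1}{-140}\right) - 14349 = \left(-21999 - \frac{1}{140}\right) - 14349 = - \frac{3079861}{140} - 14349 = - \frac{5088721}{140}$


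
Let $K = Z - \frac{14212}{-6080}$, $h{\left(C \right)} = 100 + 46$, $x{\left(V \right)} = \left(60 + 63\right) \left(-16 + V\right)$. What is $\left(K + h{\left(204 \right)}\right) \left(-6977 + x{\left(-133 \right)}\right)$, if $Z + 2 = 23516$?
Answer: $- \frac{5987517881}{10} \approx -5.9875 \cdot 10^{8}$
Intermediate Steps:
$Z = 23514$ ($Z = -2 + 23516 = 23514$)
$x{\left(V \right)} = -1968 + 123 V$ ($x{\left(V \right)} = 123 \left(-16 + V\right) = -1968 + 123 V$)
$h{\left(C \right)} = 146$
$K = \frac{1881307}{80}$ ($K = 23514 - \frac{14212}{-6080} = 23514 - - \frac{187}{80} = 23514 + \frac{187}{80} = \frac{1881307}{80} \approx 23516.0$)
$\left(K + h{\left(204 \right)}\right) \left(-6977 + x{\left(-133 \right)}\right) = \left(\frac{1881307}{80} + 146\right) \left(-6977 + \left(-1968 + 123 \left(-133\right)\right)\right) = \frac{1892987 \left(-6977 - 18327\right)}{80} = \frac{1892987}{80} \left(-25304\right) = - \frac{5987517881}{10}$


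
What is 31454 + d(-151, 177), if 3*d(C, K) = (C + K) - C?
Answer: 31513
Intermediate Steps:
d(C, K) = K/3 (d(C, K) = ((C + K) - C)/3 = K/3)
31454 + d(-151, 177) = 31454 + (⅓)*177 = 31454 + 59 = 31513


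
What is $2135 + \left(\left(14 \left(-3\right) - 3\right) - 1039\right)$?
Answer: $1051$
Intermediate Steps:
$2135 + \left(\left(14 \left(-3\right) - 3\right) - 1039\right) = 2135 - 1084 = 1051$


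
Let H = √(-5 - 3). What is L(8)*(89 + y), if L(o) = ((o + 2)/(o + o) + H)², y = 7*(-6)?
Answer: -22889/64 + 235*I*√2/2 ≈ -357.64 + 166.17*I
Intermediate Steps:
H = 2*I*√2 (H = √(-8) = 2*I*√2 ≈ 2.8284*I)
y = -42
L(o) = ((2 + o)/(2*o) + 2*I*√2)² (L(o) = ((o + 2)/(o + o) + 2*I*√2)² = ((2 + o)/((2*o)) + 2*I*√2)² = ((2 + o)*(1/(2*o)) + 2*I*√2)² = ((2 + o)/(2*o) + 2*I*√2)²)
L(8)*(89 + y) = ((¼)*(2 + 8 + 4*I*8*√2)²/8²)*(89 - 42) = ((¼)*(1/64)*(2 + 8 + 32*I*√2)²)*47 = ((¼)*(1/64)*(10 + 32*I*√2)²)*47 = ((10 + 32*I*√2)²/256)*47 = 47*(10 + 32*I*√2)²/256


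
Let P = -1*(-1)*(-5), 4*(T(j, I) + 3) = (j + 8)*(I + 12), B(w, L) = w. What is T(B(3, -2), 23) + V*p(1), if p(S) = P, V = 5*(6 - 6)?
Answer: 373/4 ≈ 93.250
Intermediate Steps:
T(j, I) = -3 + (8 + j)*(12 + I)/4 (T(j, I) = -3 + ((j + 8)*(I + 12))/4 = -3 + ((8 + j)*(12 + I))/4 = -3 + (8 + j)*(12 + I)/4)
V = 0 (V = 5*0 = 0)
P = -5 (P = 1*(-5) = -5)
p(S) = -5
T(B(3, -2), 23) + V*p(1) = (21 + 2*23 + 3*3 + (¼)*23*3) + 0*(-5) = (21 + 46 + 9 + 69/4) + 0 = 373/4 + 0 = 373/4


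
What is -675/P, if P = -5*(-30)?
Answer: -9/2 ≈ -4.5000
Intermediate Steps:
P = 150
-675/P = -675/150 = -675*1/150 = -9/2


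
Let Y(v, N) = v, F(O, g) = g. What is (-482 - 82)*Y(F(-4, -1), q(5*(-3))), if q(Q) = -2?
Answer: 564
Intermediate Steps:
(-482 - 82)*Y(F(-4, -1), q(5*(-3))) = (-482 - 82)*(-1) = -564*(-1) = 564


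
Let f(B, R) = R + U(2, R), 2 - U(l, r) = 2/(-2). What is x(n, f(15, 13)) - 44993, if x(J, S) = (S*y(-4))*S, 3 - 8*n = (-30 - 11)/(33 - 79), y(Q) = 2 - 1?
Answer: -44737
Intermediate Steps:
U(l, r) = 3 (U(l, r) = 2 - 2/(-2) = 2 - 2*(-1)/2 = 2 - 1*(-1) = 2 + 1 = 3)
y(Q) = 1
n = 97/368 (n = 3/8 - (-30 - 11)/(8*(33 - 79)) = 3/8 - (-41)/(8*(-46)) = 3/8 - (-41)*(-1)/(8*46) = 3/8 - ⅛*41/46 = 3/8 - 41/368 = 97/368 ≈ 0.26359)
f(B, R) = 3 + R (f(B, R) = R + 3 = 3 + R)
x(J, S) = S² (x(J, S) = (S*1)*S = S*S = S²)
x(n, f(15, 13)) - 44993 = (3 + 13)² - 44993 = 16² - 44993 = 256 - 44993 = -44737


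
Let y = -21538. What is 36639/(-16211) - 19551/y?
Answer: -472189521/349152518 ≈ -1.3524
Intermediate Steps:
36639/(-16211) - 19551/y = 36639/(-16211) - 19551/(-21538) = 36639*(-1/16211) - 19551*(-1/21538) = -36639/16211 + 19551/21538 = -472189521/349152518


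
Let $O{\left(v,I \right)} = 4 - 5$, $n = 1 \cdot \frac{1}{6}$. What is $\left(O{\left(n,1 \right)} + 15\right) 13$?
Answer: $182$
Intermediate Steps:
$n = \frac{1}{6}$ ($n = 1 \cdot \frac{1}{6} = \frac{1}{6} \approx 0.16667$)
$O{\left(v,I \right)} = -1$
$\left(O{\left(n,1 \right)} + 15\right) 13 = \left(-1 + 15\right) 13 = 14 \cdot 13 = 182$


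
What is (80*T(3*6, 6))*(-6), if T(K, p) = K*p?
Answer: -51840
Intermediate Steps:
(80*T(3*6, 6))*(-6) = (80*((3*6)*6))*(-6) = (80*(18*6))*(-6) = (80*108)*(-6) = 8640*(-6) = -51840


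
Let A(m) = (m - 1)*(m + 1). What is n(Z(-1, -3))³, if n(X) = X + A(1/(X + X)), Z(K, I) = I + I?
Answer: -1021147343/2985984 ≈ -341.98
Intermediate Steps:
Z(K, I) = 2*I
A(m) = (1 + m)*(-1 + m) (A(m) = (-1 + m)*(1 + m) = (1 + m)*(-1 + m))
n(X) = -1 + X + 1/(4*X²) (n(X) = X + (-1 + (1/(X + X))²) = X + (-1 + (1/(2*X))²) = X + (-1 + 1/(4*X²)) = -1 + X + 1/(4*X²))
n(Z(-1, -3))³ = (-1 + 2*(-3) + 1/(4*(2*(-3))²))³ = (-1 - 6 + (¼)/(-6)²)³ = (-1 - 6 + (¼)*(1/36))³ = (-1 - 6 + 1/144)³ = (-1007/144)³ = -1021147343/2985984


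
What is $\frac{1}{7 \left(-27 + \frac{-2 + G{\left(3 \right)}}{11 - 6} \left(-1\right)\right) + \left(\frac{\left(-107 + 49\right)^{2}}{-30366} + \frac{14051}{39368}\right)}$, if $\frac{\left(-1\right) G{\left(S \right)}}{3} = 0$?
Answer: $- \frac{426945960}{79392252497} \approx -0.0053777$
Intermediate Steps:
$G{\left(S \right)} = 0$ ($G{\left(S \right)} = \left(-3\right) 0 = 0$)
$\frac{1}{7 \left(-27 + \frac{-2 + G{\left(3 \right)}}{11 - 6} \left(-1\right)\right) + \left(\frac{\left(-107 + 49\right)^{2}}{-30366} + \frac{14051}{39368}\right)} = \frac{1}{7 \left(-27 + \frac{-2 + 0}{11 - 6} \left(-1\right)\right) + \left(\frac{\left(-107 + 49\right)^{2}}{-30366} + \frac{14051}{39368}\right)} = \frac{1}{7 \left(-27 + - \frac{2}{5} \left(-1\right)\right) + \left(\left(-58\right)^{2} \left(- \frac{1}{30366}\right) + 14051 \cdot \frac{1}{39368}\right)} = \frac{1}{7 \left(-27 + \left(-2\right) \frac{1}{5} \left(-1\right)\right) + \left(3364 \left(- \frac{1}{30366}\right) + \frac{14051}{39368}\right)} = \frac{1}{7 \left(-27 - - \frac{2}{5}\right) + \left(- \frac{1682}{15183} + \frac{14051}{39368}\right)} = \frac{1}{7 \left(-27 + \frac{2}{5}\right) + \frac{21017051}{85389192}} = \frac{1}{7 \left(- \frac{133}{5}\right) + \frac{21017051}{85389192}} = \frac{1}{- \frac{931}{5} + \frac{21017051}{85389192}} = \frac{1}{- \frac{79392252497}{426945960}} = - \frac{426945960}{79392252497}$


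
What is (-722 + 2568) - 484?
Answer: 1362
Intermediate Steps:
(-722 + 2568) - 484 = 1846 - 484 = 1362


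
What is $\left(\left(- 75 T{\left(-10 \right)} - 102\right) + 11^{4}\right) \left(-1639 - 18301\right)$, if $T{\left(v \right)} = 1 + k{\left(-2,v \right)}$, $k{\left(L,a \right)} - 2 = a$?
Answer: $-300376160$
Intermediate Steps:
$k{\left(L,a \right)} = 2 + a$
$T{\left(v \right)} = 3 + v$ ($T{\left(v \right)} = 1 + \left(2 + v\right) = 3 + v$)
$\left(\left(- 75 T{\left(-10 \right)} - 102\right) + 11^{4}\right) \left(-1639 - 18301\right) = \left(\left(- 75 \left(3 - 10\right) - 102\right) + 11^{4}\right) \left(-1639 - 18301\right) = \left(\left(\left(-75\right) \left(-7\right) - 102\right) + 14641\right) \left(-19940\right) = \left(\left(525 - 102\right) + 14641\right) \left(-19940\right) = \left(423 + 14641\right) \left(-19940\right) = 15064 \left(-19940\right) = -300376160$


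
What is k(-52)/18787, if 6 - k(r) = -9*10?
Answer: 96/18787 ≈ 0.0051099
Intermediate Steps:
k(r) = 96 (k(r) = 6 - (-9)*10 = 6 - 1*(-90) = 6 + 90 = 96)
k(-52)/18787 = 96/18787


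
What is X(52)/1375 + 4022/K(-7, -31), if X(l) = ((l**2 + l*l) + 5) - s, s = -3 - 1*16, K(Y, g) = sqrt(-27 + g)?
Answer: 5432/1375 - 2011*I*sqrt(58)/29 ≈ 3.9505 - 528.11*I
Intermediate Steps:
s = -19 (s = -3 - 16 = -19)
X(l) = 24 + 2*l**2 (X(l) = ((l**2 + l*l) + 5) - 1*(-19) = ((l**2 + l**2) + 5) + 19 = (2*l**2 + 5) + 19 = (5 + 2*l**2) + 19 = 24 + 2*l**2)
X(52)/1375 + 4022/K(-7, -31) = (24 + 2*52**2)/1375 + 4022/(sqrt(-27 - 31)) = (24 + 2*2704)*(1/1375) + 4022/(sqrt(-58)) = (24 + 5408)*(1/1375) + 4022/((I*sqrt(58))) = 5432*(1/1375) + 4022*(-I*sqrt(58)/58) = 5432/1375 - 2011*I*sqrt(58)/29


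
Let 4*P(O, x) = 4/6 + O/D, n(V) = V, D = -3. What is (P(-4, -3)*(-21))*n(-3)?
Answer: 63/2 ≈ 31.500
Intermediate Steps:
P(O, x) = ⅙ - O/12 (P(O, x) = (4/6 + O/(-3))/4 = (4*(⅙) + O*(-⅓))/4 = (⅔ - O/3)/4 = ⅙ - O/12)
(P(-4, -3)*(-21))*n(-3) = ((⅙ - 1/12*(-4))*(-21))*(-3) = ((⅙ + ⅓)*(-21))*(-3) = ((½)*(-21))*(-3) = -21/2*(-3) = 63/2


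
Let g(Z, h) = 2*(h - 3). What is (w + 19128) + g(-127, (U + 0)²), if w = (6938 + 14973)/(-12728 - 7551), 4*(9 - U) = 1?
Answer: 3126866791/162232 ≈ 19274.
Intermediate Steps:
U = 35/4 (U = 9 - ¼*1 = 9 - ¼ = 35/4 ≈ 8.7500)
g(Z, h) = -6 + 2*h (g(Z, h) = 2*(-3 + h) = -6 + 2*h)
w = -21911/20279 (w = 21911/(-20279) = 21911*(-1/20279) = -21911/20279 ≈ -1.0805)
(w + 19128) + g(-127, (U + 0)²) = (-21911/20279 + 19128) + (-6 + 2*(35/4 + 0)²) = 387874801/20279 + (-6 + 2*(35/4)²) = 387874801/20279 + (-6 + 2*(1225/16)) = 387874801/20279 + (-6 + 1225/8) = 387874801/20279 + 1177/8 = 3126866791/162232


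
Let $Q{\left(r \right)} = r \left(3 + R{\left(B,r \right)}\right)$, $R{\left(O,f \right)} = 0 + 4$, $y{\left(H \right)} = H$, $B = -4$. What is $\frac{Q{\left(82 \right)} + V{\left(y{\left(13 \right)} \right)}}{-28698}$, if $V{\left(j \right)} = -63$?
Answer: $- \frac{511}{28698} \approx -0.017806$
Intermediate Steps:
$R{\left(O,f \right)} = 4$
$Q{\left(r \right)} = 7 r$ ($Q{\left(r \right)} = r \left(3 + 4\right) = r 7 = 7 r$)
$\frac{Q{\left(82 \right)} + V{\left(y{\left(13 \right)} \right)}}{-28698} = \frac{7 \cdot 82 - 63}{-28698} = \left(574 - 63\right) \left(- \frac{1}{28698}\right) = 511 \left(- \frac{1}{28698}\right) = - \frac{511}{28698}$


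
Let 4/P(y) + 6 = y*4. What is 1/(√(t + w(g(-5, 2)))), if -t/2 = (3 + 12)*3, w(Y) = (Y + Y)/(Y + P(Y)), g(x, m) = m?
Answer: -I*√89/89 ≈ -0.106*I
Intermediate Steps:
P(y) = 4/(-6 + 4*y) (P(y) = 4/(-6 + y*4) = 4/(-6 + 4*y))
w(Y) = 2*Y/(Y + 2/(-3 + 2*Y)) (w(Y) = (Y + Y)/(Y + 2/(-3 + 2*Y)) = (2*Y)/(Y + 2/(-3 + 2*Y)) = 2*Y/(Y + 2/(-3 + 2*Y)))
t = -90 (t = -2*(3 + 12)*3 = -30*3 = -2*45 = -90)
1/(√(t + w(g(-5, 2)))) = 1/(√(-90 + 2*2*(-3 + 2*2)/(2 + 2*(-3 + 2*2)))) = 1/(√(-90 + 2*2*(-3 + 4)/(2 + 2*(-3 + 4)))) = 1/(√(-90 + 2*2*1/(2 + 2*1))) = 1/(√(-90 + 2*2*1/(2 + 2))) = 1/(√(-90 + 2*2*1/4)) = 1/(√(-90 + 2*2*(¼)*1)) = 1/(√(-90 + 1)) = 1/(√(-89)) = 1/(I*√89) = -I*√89/89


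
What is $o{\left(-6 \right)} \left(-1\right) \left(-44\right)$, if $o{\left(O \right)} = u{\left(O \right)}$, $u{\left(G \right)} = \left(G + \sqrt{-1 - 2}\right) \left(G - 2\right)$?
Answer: $2112 - 352 i \sqrt{3} \approx 2112.0 - 609.68 i$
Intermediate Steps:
$u{\left(G \right)} = \left(-2 + G\right) \left(G + i \sqrt{3}\right)$ ($u{\left(G \right)} = \left(G + \sqrt{-3}\right) \left(-2 + G\right) = \left(G + i \sqrt{3}\right) \left(-2 + G\right) = \left(-2 + G\right) \left(G + i \sqrt{3}\right)$)
$o{\left(O \right)} = O^{2} - 2 O - 2 i \sqrt{3} + i O \sqrt{3}$
$o{\left(-6 \right)} \left(-1\right) \left(-44\right) = \left(\left(-6\right)^{2} - -12 - 2 i \sqrt{3} + i \left(-6\right) \sqrt{3}\right) \left(-1\right) \left(-44\right) = \left(36 + 12 - 2 i \sqrt{3} - 6 i \sqrt{3}\right) \left(-1\right) \left(-44\right) = \left(48 - 8 i \sqrt{3}\right) \left(-1\right) \left(-44\right) = \left(-48 + 8 i \sqrt{3}\right) \left(-44\right) = 2112 - 352 i \sqrt{3}$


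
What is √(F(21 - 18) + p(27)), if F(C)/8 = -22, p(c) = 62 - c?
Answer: I*√141 ≈ 11.874*I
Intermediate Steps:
F(C) = -176 (F(C) = 8*(-22) = -176)
√(F(21 - 18) + p(27)) = √(-176 + (62 - 1*27)) = √(-176 + (62 - 27)) = √(-176 + 35) = √(-141) = I*√141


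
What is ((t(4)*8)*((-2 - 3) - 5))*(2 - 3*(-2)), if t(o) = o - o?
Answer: 0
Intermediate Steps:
t(o) = 0
((t(4)*8)*((-2 - 3) - 5))*(2 - 3*(-2)) = ((0*8)*((-2 - 3) - 5))*(2 - 3*(-2)) = (0*(-5 - 5))*(2 + 6) = (0*(-10))*8 = 0*8 = 0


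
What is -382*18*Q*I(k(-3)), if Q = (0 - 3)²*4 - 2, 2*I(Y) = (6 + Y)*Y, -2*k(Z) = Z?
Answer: -1315035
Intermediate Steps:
k(Z) = -Z/2
I(Y) = Y*(6 + Y)/2 (I(Y) = ((6 + Y)*Y)/2 = (Y*(6 + Y))/2 = Y*(6 + Y)/2)
Q = 34 (Q = (-3)²*4 - 2 = 9*4 - 2 = 36 - 2 = 34)
-382*18*Q*I(k(-3)) = -382*18*34*(-½*(-3))*(6 - ½*(-3))/2 = -233784*(½)*(3/2)*(6 + 3/2) = -233784*(½)*(3/2)*(15/2) = -233784*45/8 = -382*6885/2 = -1315035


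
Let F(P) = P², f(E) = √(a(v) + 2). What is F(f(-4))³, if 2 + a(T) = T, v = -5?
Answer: -125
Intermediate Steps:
a(T) = -2 + T
f(E) = I*√5 (f(E) = √((-2 - 5) + 2) = √(-7 + 2) = √(-5) = I*√5)
F(f(-4))³ = ((I*√5)²)³ = (-5)³ = -125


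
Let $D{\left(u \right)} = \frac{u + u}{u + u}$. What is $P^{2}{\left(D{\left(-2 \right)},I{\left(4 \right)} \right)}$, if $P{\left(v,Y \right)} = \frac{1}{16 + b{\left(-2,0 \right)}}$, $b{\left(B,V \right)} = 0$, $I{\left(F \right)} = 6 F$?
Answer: $\frac{1}{256} \approx 0.0039063$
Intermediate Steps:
$D{\left(u \right)} = 1$ ($D{\left(u \right)} = \frac{2 u}{2 u} = 2 u \frac{1}{2 u} = 1$)
$P{\left(v,Y \right)} = \frac{1}{16}$ ($P{\left(v,Y \right)} = \frac{1}{16 + 0} = \frac{1}{16}$)
$P^{2}{\left(D{\left(-2 \right)},I{\left(4 \right)} \right)} = \left(\frac{1}{16}\right)^{2} = \frac{1}{256}$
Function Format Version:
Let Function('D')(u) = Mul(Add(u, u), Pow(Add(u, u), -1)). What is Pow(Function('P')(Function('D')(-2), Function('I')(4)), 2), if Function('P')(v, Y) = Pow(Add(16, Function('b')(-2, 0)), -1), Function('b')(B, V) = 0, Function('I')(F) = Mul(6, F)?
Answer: Rational(1, 256) ≈ 0.0039063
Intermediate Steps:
Function('D')(u) = 1 (Function('D')(u) = Mul(Mul(2, u), Pow(Mul(2, u), -1)) = Mul(Mul(2, u), Mul(Rational(1, 2), Pow(u, -1))) = 1)
Function('P')(v, Y) = Rational(1, 16) (Function('P')(v, Y) = Pow(Add(16, 0), -1) = Pow(16, -1) = Rational(1, 16))
Pow(Function('P')(Function('D')(-2), Function('I')(4)), 2) = Pow(Rational(1, 16), 2) = Rational(1, 256)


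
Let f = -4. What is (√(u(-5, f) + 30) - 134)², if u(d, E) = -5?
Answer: 16641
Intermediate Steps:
(√(u(-5, f) + 30) - 134)² = (√(-5 + 30) - 134)² = (√25 - 134)² = (5 - 134)² = (-129)² = 16641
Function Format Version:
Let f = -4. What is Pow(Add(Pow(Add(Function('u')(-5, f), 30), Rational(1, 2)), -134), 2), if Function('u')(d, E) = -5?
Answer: 16641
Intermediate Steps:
Pow(Add(Pow(Add(Function('u')(-5, f), 30), Rational(1, 2)), -134), 2) = Pow(Add(Pow(Add(-5, 30), Rational(1, 2)), -134), 2) = Pow(Add(Pow(25, Rational(1, 2)), -134), 2) = Pow(Add(5, -134), 2) = Pow(-129, 2) = 16641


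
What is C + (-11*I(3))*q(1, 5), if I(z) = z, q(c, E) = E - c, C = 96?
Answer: -36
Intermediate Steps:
C + (-11*I(3))*q(1, 5) = 96 + (-11*3)*(5 - 1*1) = 96 - 33*(5 - 1) = 96 - 33*4 = 96 - 132 = -36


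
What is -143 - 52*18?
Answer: -1079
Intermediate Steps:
-143 - 52*18 = -143 - 936 = -1079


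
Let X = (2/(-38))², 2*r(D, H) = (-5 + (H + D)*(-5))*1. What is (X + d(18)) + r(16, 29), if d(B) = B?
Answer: -35016/361 ≈ -96.997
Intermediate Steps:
r(D, H) = -5/2 - 5*D/2 - 5*H/2 (r(D, H) = ((-5 + (H + D)*(-5))*1)/2 = ((-5 + (D + H)*(-5))*1)/2 = ((-5 + (-5*D - 5*H))*1)/2 = ((-5 - 5*D - 5*H)*1)/2 = (-5 - 5*D - 5*H)/2 = -5/2 - 5*D/2 - 5*H/2)
X = 1/361 (X = (2*(-1/38))² = (-1/19)² = 1/361 ≈ 0.0027701)
(X + d(18)) + r(16, 29) = (1/361 + 18) + (-5/2 - 5/2*16 - 5/2*29) = 6499/361 + (-5/2 - 40 - 145/2) = 6499/361 - 115 = -35016/361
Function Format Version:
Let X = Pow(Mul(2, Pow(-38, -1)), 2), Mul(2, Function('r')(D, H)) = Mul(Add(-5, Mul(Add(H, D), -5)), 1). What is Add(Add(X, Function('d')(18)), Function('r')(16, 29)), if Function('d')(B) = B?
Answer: Rational(-35016, 361) ≈ -96.997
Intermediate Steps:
Function('r')(D, H) = Add(Rational(-5, 2), Mul(Rational(-5, 2), D), Mul(Rational(-5, 2), H)) (Function('r')(D, H) = Mul(Rational(1, 2), Mul(Add(-5, Mul(Add(H, D), -5)), 1)) = Mul(Rational(1, 2), Mul(Add(-5, Mul(Add(D, H), -5)), 1)) = Mul(Rational(1, 2), Mul(Add(-5, Add(Mul(-5, D), Mul(-5, H))), 1)) = Mul(Rational(1, 2), Mul(Add(-5, Mul(-5, D), Mul(-5, H)), 1)) = Mul(Rational(1, 2), Add(-5, Mul(-5, D), Mul(-5, H))) = Add(Rational(-5, 2), Mul(Rational(-5, 2), D), Mul(Rational(-5, 2), H)))
X = Rational(1, 361) (X = Pow(Mul(2, Rational(-1, 38)), 2) = Pow(Rational(-1, 19), 2) = Rational(1, 361) ≈ 0.0027701)
Add(Add(X, Function('d')(18)), Function('r')(16, 29)) = Add(Add(Rational(1, 361), 18), Add(Rational(-5, 2), Mul(Rational(-5, 2), 16), Mul(Rational(-5, 2), 29))) = Add(Rational(6499, 361), Add(Rational(-5, 2), -40, Rational(-145, 2))) = Add(Rational(6499, 361), -115) = Rational(-35016, 361)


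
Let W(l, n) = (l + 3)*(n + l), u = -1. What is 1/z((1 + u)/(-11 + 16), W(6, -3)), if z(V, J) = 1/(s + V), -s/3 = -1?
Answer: 3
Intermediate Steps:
s = 3 (s = -3*(-1) = 3)
W(l, n) = (3 + l)*(l + n)
z(V, J) = 1/(3 + V)
1/z((1 + u)/(-11 + 16), W(6, -3)) = 1/(1/(3 + (1 - 1)/(-11 + 16))) = 1/(1/(3 + 0/5)) = 1/(1/(3 + 0*(⅕))) = 1/(1/(3 + 0)) = 1/(1/3) = 1/(⅓) = 3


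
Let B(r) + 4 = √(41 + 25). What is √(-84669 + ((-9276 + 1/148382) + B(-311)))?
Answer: √(-12239618973926 + 130279396*√66)/11414 ≈ 306.5*I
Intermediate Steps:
B(r) = -4 + √66 (B(r) = -4 + √(41 + 25) = -4 + √66)
√(-84669 + ((-9276 + 1/148382) + B(-311))) = √(-84669 + ((-9276 + 1/148382) + (-4 + √66))) = √(-84669 + (-1376391431/148382 + (-4 + √66))) = √(-84669 + (-1376984959/148382 + √66)) = √(-13940340517/148382 + √66)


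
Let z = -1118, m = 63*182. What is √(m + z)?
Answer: 2*√2587 ≈ 101.73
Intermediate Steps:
m = 11466
√(m + z) = √(11466 - 1118) = √10348 = 2*√2587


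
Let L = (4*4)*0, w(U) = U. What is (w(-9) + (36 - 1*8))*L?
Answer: 0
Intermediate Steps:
L = 0 (L = 16*0 = 0)
(w(-9) + (36 - 1*8))*L = (-9 + (36 - 1*8))*0 = (-9 + (36 - 8))*0 = (-9 + 28)*0 = 19*0 = 0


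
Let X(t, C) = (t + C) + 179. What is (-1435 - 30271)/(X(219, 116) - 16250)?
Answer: 15853/7868 ≈ 2.0149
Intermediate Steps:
X(t, C) = 179 + C + t (X(t, C) = (C + t) + 179 = 179 + C + t)
(-1435 - 30271)/(X(219, 116) - 16250) = (-1435 - 30271)/((179 + 116 + 219) - 16250) = -31706/(514 - 16250) = -31706/(-15736) = -31706*(-1/15736) = 15853/7868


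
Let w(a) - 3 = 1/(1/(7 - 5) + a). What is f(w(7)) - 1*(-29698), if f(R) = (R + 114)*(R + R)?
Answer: 6847208/225 ≈ 30432.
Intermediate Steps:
w(a) = 3 + 1/(½ + a) (w(a) = 3 + 1/(1/(7 - 5) + a) = 3 + 1/(1/2 + a) = 3 + 1/(½ + a))
f(R) = 2*R*(114 + R) (f(R) = (114 + R)*(2*R) = 2*R*(114 + R))
f(w(7)) - 1*(-29698) = 2*((5 + 6*7)/(1 + 2*7))*(114 + (5 + 6*7)/(1 + 2*7)) - 1*(-29698) = 2*((5 + 42)/(1 + 14))*(114 + (5 + 42)/(1 + 14)) + 29698 = 2*(47/15)*(114 + 47/15) + 29698 = 2*(47/15)*(1757/15) + 29698 = 165158/225 + 29698 = 6847208/225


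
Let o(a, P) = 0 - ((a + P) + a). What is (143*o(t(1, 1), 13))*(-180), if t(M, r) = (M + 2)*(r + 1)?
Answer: 643500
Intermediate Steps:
t(M, r) = (1 + r)*(2 + M) (t(M, r) = (2 + M)*(1 + r) = (1 + r)*(2 + M))
o(a, P) = -P - 2*a (o(a, P) = 0 - ((P + a) + a) = 0 - (P + 2*a) = 0 + (-P - 2*a) = -P - 2*a)
(143*o(t(1, 1), 13))*(-180) = (143*(-1*13 - 2*(2 + 1 + 2*1 + 1*1)))*(-180) = (143*(-13 - 2*(2 + 1 + 2 + 1)))*(-180) = (143*(-13 - 2*6))*(-180) = (143*(-13 - 12))*(-180) = (143*(-25))*(-180) = -3575*(-180) = 643500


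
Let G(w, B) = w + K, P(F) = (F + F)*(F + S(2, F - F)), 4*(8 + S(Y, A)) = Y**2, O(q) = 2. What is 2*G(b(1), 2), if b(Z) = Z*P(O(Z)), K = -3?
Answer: -46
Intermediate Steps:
S(Y, A) = -8 + Y**2/4
P(F) = 2*F*(-7 + F) (P(F) = (F + F)*(F + (-8 + (1/4)*2**2)) = (2*F)*(F + (-8 + (1/4)*4)) = (2*F)*(F + (-8 + 1)) = (2*F)*(F - 7) = (2*F)*(-7 + F) = 2*F*(-7 + F))
b(Z) = -20*Z (b(Z) = Z*(2*2*(-7 + 2)) = Z*(2*2*(-5)) = Z*(-20) = -20*Z)
G(w, B) = -3 + w (G(w, B) = w - 3 = -3 + w)
2*G(b(1), 2) = 2*(-3 - 20*1) = 2*(-3 - 20) = 2*(-23) = -46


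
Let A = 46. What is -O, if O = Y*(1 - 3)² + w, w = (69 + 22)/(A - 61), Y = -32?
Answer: 2011/15 ≈ 134.07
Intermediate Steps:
w = -91/15 (w = (69 + 22)/(46 - 61) = 91/(-15) = 91*(-1/15) = -91/15 ≈ -6.0667)
O = -2011/15 (O = -32*(1 - 3)² - 91/15 = -32*(-2)² - 91/15 = -32*4 - 91/15 = -128 - 91/15 = -2011/15 ≈ -134.07)
-O = -1*(-2011/15) = 2011/15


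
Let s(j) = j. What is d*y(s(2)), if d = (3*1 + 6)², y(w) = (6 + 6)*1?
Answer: 972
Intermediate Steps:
y(w) = 12 (y(w) = 12*1 = 12)
d = 81 (d = (3 + 6)² = 9² = 81)
d*y(s(2)) = 81*12 = 972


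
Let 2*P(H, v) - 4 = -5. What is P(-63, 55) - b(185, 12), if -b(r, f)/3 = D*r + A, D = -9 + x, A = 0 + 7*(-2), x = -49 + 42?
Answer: -17845/2 ≈ -8922.5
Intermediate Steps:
P(H, v) = -1/2 (P(H, v) = 2 + (1/2)*(-5) = 2 - 5/2 = -1/2)
x = -7
A = -14 (A = 0 - 14 = -14)
D = -16 (D = -9 - 7 = -16)
b(r, f) = 42 + 48*r (b(r, f) = -3*(-16*r - 14) = -3*(-14 - 16*r) = 42 + 48*r)
P(-63, 55) - b(185, 12) = -1/2 - (42 + 48*185) = -1/2 - (42 + 8880) = -1/2 - 1*8922 = -1/2 - 8922 = -17845/2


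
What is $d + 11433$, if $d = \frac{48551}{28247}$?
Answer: $\frac{6872266}{601} \approx 11435.0$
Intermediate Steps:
$d = \frac{1033}{601}$ ($d = 48551 \cdot \frac{1}{28247} = \frac{1033}{601} \approx 1.7188$)
$d + 11433 = \frac{1033}{601} + 11433 = \frac{6872266}{601}$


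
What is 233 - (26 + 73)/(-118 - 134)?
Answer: 6535/28 ≈ 233.39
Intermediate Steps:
233 - (26 + 73)/(-118 - 134) = 233 - 99/(-252) = 233 - 99*(-1)/252 = 233 - 1*(-11/28) = 233 + 11/28 = 6535/28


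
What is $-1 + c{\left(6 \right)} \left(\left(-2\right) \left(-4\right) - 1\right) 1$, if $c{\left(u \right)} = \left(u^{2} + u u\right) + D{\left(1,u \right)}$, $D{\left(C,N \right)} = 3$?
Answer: $524$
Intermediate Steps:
$c{\left(u \right)} = 3 + 2 u^{2}$ ($c{\left(u \right)} = \left(u^{2} + u u\right) + 3 = \left(u^{2} + u^{2}\right) + 3 = 2 u^{2} + 3 = 3 + 2 u^{2}$)
$-1 + c{\left(6 \right)} \left(\left(-2\right) \left(-4\right) - 1\right) 1 = -1 + \left(3 + 2 \cdot 6^{2}\right) \left(\left(-2\right) \left(-4\right) - 1\right) 1 = -1 + \left(3 + 2 \cdot 36\right) \left(8 - 1\right) 1 = -1 + \left(3 + 72\right) 7 \cdot 1 = -1 + 75 \cdot 7 = -1 + 525 = 524$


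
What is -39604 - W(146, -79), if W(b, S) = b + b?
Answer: -39896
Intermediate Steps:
W(b, S) = 2*b
-39604 - W(146, -79) = -39604 - 2*146 = -39604 - 1*292 = -39604 - 292 = -39896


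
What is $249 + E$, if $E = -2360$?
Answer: $-2111$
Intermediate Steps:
$249 + E = 249 - 2360 = -2111$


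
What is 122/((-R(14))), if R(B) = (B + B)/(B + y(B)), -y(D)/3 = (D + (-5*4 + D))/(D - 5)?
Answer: -1037/21 ≈ -49.381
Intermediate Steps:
y(D) = -3*(-20 + 2*D)/(-5 + D) (y(D) = -3*(D + (-5*4 + D))/(D - 5) = -3*(D + (-20 + D))/(-5 + D) = -3*(-20 + 2*D)/(-5 + D))
R(B) = 2*B/(B + 6*(10 - B)/(-5 + B)) (R(B) = (B + B)/(B + 6*(10 - B)/(-5 + B)) = (2*B)/(B + 6*(10 - B)/(-5 + B)) = 2*B/(B + 6*(10 - B)/(-5 + B)))
122/((-R(14))) = 122/((-2*14*(-5 + 14)/(60 + 14² - 11*14))) = 122/((-2*14*9/(60 + 196 - 154))) = 122/((-2*14*9/102)) = 122/((-1*42/17)) = 122/(-42/17) = 122*(-17/42) = -1037/21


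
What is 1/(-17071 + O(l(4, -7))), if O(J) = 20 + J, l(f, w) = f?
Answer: -1/17047 ≈ -5.8661e-5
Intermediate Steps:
1/(-17071 + O(l(4, -7))) = 1/(-17071 + (20 + 4)) = 1/(-17071 + 24) = 1/(-17047) = -1/17047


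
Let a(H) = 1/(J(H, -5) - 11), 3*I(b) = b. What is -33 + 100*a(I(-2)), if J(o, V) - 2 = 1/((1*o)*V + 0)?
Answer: -3871/87 ≈ -44.494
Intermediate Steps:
I(b) = b/3
J(o, V) = 2 + 1/(V*o) (J(o, V) = 2 + 1/((1*o)*V + 0) = 2 + 1/(o*V + 0) = 2 + 1/(V*o + 0) = 2 + 1/(V*o))
a(H) = 1/(-9 - 1/(5*H)) (a(H) = 1/((2 + 1/((-5)*H)) - 11) = 1/((2 - 1/(5*H)) - 11) = 1/(-9 - 1/(5*H)))
-33 + 100*a(I(-2)) = -33 + 100*(5*((⅓)*(-2))/(-1 - 15*(-2))) = -33 + 100*(5*(-⅔)/(-1 - 45*(-⅔))) = -33 + 100*(5*(-⅔)/(-1 + 30)) = -33 + 100*(5*(-⅔)/29) = -33 + 100*(5*(-⅔)*(1/29)) = -33 + 100*(-10/87) = -33 - 1000/87 = -3871/87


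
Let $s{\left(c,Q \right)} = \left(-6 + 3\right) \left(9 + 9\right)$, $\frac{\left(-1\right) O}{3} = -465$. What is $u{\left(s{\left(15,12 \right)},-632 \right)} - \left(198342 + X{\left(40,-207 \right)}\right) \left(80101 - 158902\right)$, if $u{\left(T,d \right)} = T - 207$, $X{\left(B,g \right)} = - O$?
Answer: $15519620286$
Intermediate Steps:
$O = 1395$ ($O = \left(-3\right) \left(-465\right) = 1395$)
$X{\left(B,g \right)} = -1395$ ($X{\left(B,g \right)} = \left(-1\right) 1395 = -1395$)
$s{\left(c,Q \right)} = -54$ ($s{\left(c,Q \right)} = \left(-3\right) 18 = -54$)
$u{\left(T,d \right)} = -207 + T$
$u{\left(s{\left(15,12 \right)},-632 \right)} - \left(198342 + X{\left(40,-207 \right)}\right) \left(80101 - 158902\right) = \left(-207 - 54\right) - \left(198342 - 1395\right) \left(80101 - 158902\right) = -261 - 196947 \left(-78801\right) = -261 - -15519620547 = -261 + 15519620547 = 15519620286$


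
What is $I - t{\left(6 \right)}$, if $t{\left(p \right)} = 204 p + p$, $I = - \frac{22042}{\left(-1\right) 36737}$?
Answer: $- \frac{45164468}{36737} \approx -1229.4$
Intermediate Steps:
$I = \frac{22042}{36737}$ ($I = - \frac{22042}{-36737} = \left(-22042\right) \left(- \frac{1}{36737}\right) = \frac{22042}{36737} \approx 0.59999$)
$t{\left(p \right)} = 205 p$
$I - t{\left(6 \right)} = \frac{22042}{36737} - 205 \cdot 6 = \frac{22042}{36737} - 1230 = - \frac{45164468}{36737}$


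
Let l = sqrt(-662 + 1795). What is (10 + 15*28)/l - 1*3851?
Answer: -3851 + 430*sqrt(1133)/1133 ≈ -3838.2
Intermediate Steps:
l = sqrt(1133) ≈ 33.660
(10 + 15*28)/l - 1*3851 = (10 + 15*28)/(sqrt(1133)) - 1*3851 = (10 + 420)*(sqrt(1133)/1133) - 3851 = 430*(sqrt(1133)/1133) - 3851 = 430*sqrt(1133)/1133 - 3851 = -3851 + 430*sqrt(1133)/1133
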